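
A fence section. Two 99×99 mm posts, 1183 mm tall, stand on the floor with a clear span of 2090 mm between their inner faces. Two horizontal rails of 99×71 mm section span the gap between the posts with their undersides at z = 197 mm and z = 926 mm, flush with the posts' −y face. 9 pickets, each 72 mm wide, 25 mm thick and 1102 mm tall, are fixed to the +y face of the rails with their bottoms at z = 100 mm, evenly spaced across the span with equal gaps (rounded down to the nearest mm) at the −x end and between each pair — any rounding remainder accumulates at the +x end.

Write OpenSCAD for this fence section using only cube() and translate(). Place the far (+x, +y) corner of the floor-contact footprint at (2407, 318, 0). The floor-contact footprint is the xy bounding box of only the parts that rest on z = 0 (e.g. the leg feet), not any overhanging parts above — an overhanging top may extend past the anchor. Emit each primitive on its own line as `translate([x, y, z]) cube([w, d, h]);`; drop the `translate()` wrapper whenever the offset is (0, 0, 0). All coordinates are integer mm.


translate([119, 219, 0]) cube([99, 99, 1183]);
translate([2308, 219, 0]) cube([99, 99, 1183]);
translate([218, 219, 197]) cube([2090, 99, 71]);
translate([218, 219, 926]) cube([2090, 99, 71]);
translate([362, 318, 100]) cube([72, 25, 1102]);
translate([578, 318, 100]) cube([72, 25, 1102]);
translate([794, 318, 100]) cube([72, 25, 1102]);
translate([1010, 318, 100]) cube([72, 25, 1102]);
translate([1226, 318, 100]) cube([72, 25, 1102]);
translate([1442, 318, 100]) cube([72, 25, 1102]);
translate([1658, 318, 100]) cube([72, 25, 1102]);
translate([1874, 318, 100]) cube([72, 25, 1102]);
translate([2090, 318, 100]) cube([72, 25, 1102]);


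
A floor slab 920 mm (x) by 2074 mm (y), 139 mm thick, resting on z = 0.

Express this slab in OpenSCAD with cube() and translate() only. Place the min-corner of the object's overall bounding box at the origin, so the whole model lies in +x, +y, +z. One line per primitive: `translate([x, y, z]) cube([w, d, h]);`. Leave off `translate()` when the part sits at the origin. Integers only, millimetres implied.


cube([920, 2074, 139]);


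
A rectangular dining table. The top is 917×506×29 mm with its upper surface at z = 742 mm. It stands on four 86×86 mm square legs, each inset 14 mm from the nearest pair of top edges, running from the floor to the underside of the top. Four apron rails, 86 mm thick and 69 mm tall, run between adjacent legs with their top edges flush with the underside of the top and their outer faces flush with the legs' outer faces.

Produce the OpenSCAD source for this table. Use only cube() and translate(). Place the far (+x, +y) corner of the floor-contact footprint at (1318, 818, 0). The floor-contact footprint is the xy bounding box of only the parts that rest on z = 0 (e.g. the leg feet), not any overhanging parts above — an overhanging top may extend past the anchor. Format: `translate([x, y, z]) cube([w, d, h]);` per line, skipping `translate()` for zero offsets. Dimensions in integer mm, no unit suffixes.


translate([415, 326, 713]) cube([917, 506, 29]);
translate([429, 340, 0]) cube([86, 86, 713]);
translate([1232, 340, 0]) cube([86, 86, 713]);
translate([429, 732, 0]) cube([86, 86, 713]);
translate([1232, 732, 0]) cube([86, 86, 713]);
translate([515, 340, 644]) cube([717, 86, 69]);
translate([515, 732, 644]) cube([717, 86, 69]);
translate([429, 426, 644]) cube([86, 306, 69]);
translate([1232, 426, 644]) cube([86, 306, 69]);


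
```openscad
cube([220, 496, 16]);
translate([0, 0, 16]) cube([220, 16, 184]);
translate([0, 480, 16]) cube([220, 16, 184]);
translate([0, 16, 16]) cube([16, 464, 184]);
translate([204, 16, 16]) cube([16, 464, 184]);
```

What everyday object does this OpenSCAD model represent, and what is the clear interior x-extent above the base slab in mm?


An open box. The internal width is 188 mm.

A 220×496 base slab with four walls standing on it — an open box. The base is 220 mm wide and the walls are 16 mm thick, so the internal width is 220 − 2 × 16 = 188 mm.


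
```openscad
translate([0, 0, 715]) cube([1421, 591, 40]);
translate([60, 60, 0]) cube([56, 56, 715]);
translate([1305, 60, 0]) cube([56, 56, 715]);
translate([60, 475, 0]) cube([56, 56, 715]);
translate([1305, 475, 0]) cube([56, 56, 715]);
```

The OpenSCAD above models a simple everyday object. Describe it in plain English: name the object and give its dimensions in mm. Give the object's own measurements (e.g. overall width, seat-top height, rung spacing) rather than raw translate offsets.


A table: top 1421 mm (x) × 591 mm (y), 40 mm thick, upper face at z = 755 mm, on four 56×56 mm square legs, each inset 60 mm from the nearest pair of top edges from z = 0 to the bottom of the top.


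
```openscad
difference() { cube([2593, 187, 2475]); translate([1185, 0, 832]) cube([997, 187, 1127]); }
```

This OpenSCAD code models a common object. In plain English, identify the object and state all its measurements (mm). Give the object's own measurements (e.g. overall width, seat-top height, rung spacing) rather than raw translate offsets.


A wall 2593 mm long (x), 187 mm thick (y), 2475 mm tall, with a rectangular window opening cut through it. The opening is 997 mm wide and 1127 mm tall; its sill is at z = 832 mm and its near (−x) edge is 1185 mm from the wall's −x end. The opening passes through the full wall thickness.


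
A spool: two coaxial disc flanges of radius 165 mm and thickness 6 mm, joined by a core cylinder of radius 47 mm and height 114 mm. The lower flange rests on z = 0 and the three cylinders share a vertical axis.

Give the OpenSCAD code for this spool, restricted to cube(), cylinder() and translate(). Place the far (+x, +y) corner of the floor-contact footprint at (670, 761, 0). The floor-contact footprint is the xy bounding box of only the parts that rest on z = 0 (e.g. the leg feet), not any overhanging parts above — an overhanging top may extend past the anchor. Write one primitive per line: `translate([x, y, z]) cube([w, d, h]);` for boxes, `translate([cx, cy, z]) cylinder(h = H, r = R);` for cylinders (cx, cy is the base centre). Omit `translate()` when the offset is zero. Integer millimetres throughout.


translate([505, 596, 0]) cylinder(h = 6, r = 165);
translate([505, 596, 6]) cylinder(h = 114, r = 47);
translate([505, 596, 120]) cylinder(h = 6, r = 165);


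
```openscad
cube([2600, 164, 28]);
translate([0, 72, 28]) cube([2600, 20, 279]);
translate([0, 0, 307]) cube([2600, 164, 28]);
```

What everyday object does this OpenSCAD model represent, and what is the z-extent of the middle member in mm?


An I-beam. The web height is 279 mm.

Two wide flanges with a thin centred web — an I-beam. Overall 335 mm minus two 28 mm flanges gives a web of 335 − 2·28 = 279 mm.


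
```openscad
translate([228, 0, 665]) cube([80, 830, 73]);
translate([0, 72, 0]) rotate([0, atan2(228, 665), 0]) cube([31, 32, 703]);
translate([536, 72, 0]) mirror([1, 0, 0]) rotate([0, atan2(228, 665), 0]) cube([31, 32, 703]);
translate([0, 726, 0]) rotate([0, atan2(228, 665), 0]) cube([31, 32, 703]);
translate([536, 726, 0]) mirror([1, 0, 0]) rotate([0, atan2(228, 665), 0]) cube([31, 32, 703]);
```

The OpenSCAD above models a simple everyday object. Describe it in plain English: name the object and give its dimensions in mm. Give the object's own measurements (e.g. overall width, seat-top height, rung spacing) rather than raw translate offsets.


A sawhorse. A 80×830×73 mm beam (x, y, z) sits on two A-frame leg pairs. Each pair is two raked legs of 31×32 mm section (32 mm along y) splaying symmetrically in x. Each leg rises 665 mm vertically over 228 mm of horizontal reach and is 703 mm long along its own axis. Every leg's outer bottom edge rests on the floor and its outer top edge meets a bottom edge of the beam — the left legs (tilting toward +x) meet the beam's −x bottom edge, the right legs (their mirror images, tilting toward −x) meet its +x bottom edge — so the leg tops tuck under the beam, the beam's underside is 665 mm above the floor, and the feet are 536 mm apart outside-to-outside with the beam centred between them. The two leg pairs are set in 72 mm from either end of the beam.


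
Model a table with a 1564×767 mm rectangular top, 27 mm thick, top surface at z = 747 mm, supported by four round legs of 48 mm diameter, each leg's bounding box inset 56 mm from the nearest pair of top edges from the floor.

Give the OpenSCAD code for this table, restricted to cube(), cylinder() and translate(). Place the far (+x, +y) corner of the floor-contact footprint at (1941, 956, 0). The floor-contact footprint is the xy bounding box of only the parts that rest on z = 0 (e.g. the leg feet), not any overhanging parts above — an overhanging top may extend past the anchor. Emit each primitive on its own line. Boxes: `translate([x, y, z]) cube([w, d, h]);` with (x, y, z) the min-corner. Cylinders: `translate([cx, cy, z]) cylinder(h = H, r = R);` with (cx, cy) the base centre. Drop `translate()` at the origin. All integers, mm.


translate([433, 245, 720]) cube([1564, 767, 27]);
translate([513, 325, 0]) cylinder(h = 720, r = 24);
translate([1917, 325, 0]) cylinder(h = 720, r = 24);
translate([513, 932, 0]) cylinder(h = 720, r = 24);
translate([1917, 932, 0]) cylinder(h = 720, r = 24);


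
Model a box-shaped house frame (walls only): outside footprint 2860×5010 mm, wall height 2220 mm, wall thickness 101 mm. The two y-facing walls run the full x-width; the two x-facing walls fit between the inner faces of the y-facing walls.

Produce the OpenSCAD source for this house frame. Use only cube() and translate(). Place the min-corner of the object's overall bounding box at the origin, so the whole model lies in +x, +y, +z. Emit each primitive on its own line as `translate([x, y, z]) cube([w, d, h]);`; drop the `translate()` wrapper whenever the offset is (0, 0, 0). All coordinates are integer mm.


cube([2860, 101, 2220]);
translate([0, 4909, 0]) cube([2860, 101, 2220]);
translate([0, 101, 0]) cube([101, 4808, 2220]);
translate([2759, 101, 0]) cube([101, 4808, 2220]);


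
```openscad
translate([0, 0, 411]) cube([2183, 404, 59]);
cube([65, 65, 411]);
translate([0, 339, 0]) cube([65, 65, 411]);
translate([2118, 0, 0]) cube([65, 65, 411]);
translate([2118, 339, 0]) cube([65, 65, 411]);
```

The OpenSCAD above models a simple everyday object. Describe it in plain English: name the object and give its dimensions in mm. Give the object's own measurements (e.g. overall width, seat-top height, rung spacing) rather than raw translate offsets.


A bench: a 2183×404 mm seat slab, 59 mm thick, top at z = 470 mm, on four 65×65 mm square legs flush with the seat corners and standing on z = 0.


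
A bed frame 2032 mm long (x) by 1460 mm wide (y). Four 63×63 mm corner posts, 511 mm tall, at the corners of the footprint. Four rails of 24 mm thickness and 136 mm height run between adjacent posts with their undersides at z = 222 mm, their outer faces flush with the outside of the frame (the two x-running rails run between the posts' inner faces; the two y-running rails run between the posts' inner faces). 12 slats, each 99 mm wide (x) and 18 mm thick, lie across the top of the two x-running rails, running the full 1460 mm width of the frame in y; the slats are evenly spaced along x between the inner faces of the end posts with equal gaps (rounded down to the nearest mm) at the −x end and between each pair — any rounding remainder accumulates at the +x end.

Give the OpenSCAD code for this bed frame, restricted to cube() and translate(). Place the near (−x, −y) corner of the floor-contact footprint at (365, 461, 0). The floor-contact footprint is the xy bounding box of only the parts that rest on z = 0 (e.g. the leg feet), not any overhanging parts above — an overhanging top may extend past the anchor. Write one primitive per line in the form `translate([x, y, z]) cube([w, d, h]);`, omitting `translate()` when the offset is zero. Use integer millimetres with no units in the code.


translate([365, 461, 0]) cube([63, 63, 511]);
translate([365, 1858, 0]) cube([63, 63, 511]);
translate([2334, 461, 0]) cube([63, 63, 511]);
translate([2334, 1858, 0]) cube([63, 63, 511]);
translate([428, 461, 222]) cube([1906, 24, 136]);
translate([428, 1897, 222]) cube([1906, 24, 136]);
translate([365, 524, 222]) cube([24, 1334, 136]);
translate([2373, 524, 222]) cube([24, 1334, 136]);
translate([483, 461, 358]) cube([99, 1460, 18]);
translate([637, 461, 358]) cube([99, 1460, 18]);
translate([791, 461, 358]) cube([99, 1460, 18]);
translate([945, 461, 358]) cube([99, 1460, 18]);
translate([1099, 461, 358]) cube([99, 1460, 18]);
translate([1253, 461, 358]) cube([99, 1460, 18]);
translate([1407, 461, 358]) cube([99, 1460, 18]);
translate([1561, 461, 358]) cube([99, 1460, 18]);
translate([1715, 461, 358]) cube([99, 1460, 18]);
translate([1869, 461, 358]) cube([99, 1460, 18]);
translate([2023, 461, 358]) cube([99, 1460, 18]);
translate([2177, 461, 358]) cube([99, 1460, 18]);


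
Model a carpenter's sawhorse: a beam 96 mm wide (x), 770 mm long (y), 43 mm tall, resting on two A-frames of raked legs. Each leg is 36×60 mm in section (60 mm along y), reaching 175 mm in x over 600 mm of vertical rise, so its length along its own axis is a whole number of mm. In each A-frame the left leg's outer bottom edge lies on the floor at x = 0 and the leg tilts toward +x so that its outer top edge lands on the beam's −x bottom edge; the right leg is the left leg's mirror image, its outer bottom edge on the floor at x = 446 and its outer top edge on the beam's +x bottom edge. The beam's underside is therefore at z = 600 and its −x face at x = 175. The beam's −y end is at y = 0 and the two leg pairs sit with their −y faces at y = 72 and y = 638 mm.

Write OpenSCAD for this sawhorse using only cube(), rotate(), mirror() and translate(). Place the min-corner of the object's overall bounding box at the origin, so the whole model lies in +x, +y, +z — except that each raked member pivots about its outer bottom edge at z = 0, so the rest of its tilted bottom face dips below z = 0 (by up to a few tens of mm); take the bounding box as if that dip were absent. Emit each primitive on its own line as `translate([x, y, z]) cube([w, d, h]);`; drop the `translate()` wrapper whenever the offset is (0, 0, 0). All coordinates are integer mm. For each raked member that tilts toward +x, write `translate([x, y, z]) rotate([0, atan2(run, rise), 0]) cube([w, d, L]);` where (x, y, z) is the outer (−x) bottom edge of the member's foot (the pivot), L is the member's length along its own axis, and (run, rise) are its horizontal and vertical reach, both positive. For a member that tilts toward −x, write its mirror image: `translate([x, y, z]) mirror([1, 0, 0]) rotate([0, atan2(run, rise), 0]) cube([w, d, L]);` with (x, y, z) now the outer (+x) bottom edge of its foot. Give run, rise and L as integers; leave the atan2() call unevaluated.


translate([175, 0, 600]) cube([96, 770, 43]);
translate([0, 72, 0]) rotate([0, atan2(175, 600), 0]) cube([36, 60, 625]);
translate([446, 72, 0]) mirror([1, 0, 0]) rotate([0, atan2(175, 600), 0]) cube([36, 60, 625]);
translate([0, 638, 0]) rotate([0, atan2(175, 600), 0]) cube([36, 60, 625]);
translate([446, 638, 0]) mirror([1, 0, 0]) rotate([0, atan2(175, 600), 0]) cube([36, 60, 625]);


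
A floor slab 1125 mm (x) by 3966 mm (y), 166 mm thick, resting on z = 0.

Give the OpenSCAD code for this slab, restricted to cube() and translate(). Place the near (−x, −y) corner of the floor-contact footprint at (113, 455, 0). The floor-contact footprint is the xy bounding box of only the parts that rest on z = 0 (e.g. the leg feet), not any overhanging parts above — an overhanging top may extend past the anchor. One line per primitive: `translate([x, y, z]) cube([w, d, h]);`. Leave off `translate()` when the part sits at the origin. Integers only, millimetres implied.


translate([113, 455, 0]) cube([1125, 3966, 166]);


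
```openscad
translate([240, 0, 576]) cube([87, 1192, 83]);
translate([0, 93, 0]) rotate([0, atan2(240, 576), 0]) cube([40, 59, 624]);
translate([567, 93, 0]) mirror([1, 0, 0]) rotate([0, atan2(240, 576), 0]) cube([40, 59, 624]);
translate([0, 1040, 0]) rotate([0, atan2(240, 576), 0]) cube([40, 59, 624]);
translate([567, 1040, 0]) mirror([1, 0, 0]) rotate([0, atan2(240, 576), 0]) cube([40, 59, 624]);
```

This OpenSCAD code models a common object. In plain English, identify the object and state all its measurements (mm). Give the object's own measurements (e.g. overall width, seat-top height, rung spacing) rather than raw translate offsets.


A sawhorse. A 87×1192×83 mm beam (x, y, z) sits on two A-frame leg pairs. Each pair is two raked legs of 40×59 mm section (59 mm along y) splaying symmetrically in x. Each leg rises 576 mm vertically over 240 mm of horizontal reach and is 624 mm long along its own axis. Every leg's outer bottom edge rests on the floor and its outer top edge meets a bottom edge of the beam — the left legs (tilting toward +x) meet the beam's −x bottom edge, the right legs (their mirror images, tilting toward −x) meet its +x bottom edge — so the leg tops tuck under the beam, the beam's underside is 576 mm above the floor, and the feet are 567 mm apart outside-to-outside with the beam centred between them. The two leg pairs are set in 93 mm from either end of the beam.


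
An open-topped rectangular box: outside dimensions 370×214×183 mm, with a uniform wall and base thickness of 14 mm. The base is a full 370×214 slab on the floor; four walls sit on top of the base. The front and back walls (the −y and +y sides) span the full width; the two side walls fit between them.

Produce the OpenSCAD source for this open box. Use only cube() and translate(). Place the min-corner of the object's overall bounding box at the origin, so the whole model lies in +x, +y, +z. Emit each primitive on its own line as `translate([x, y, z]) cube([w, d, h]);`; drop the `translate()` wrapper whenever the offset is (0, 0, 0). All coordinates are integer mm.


cube([370, 214, 14]);
translate([0, 0, 14]) cube([370, 14, 169]);
translate([0, 200, 14]) cube([370, 14, 169]);
translate([0, 14, 14]) cube([14, 186, 169]);
translate([356, 14, 14]) cube([14, 186, 169]);


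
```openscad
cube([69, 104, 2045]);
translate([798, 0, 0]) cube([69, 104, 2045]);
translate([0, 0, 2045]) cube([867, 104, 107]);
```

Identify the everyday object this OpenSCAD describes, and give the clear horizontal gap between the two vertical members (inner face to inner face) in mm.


A door frame. The clear opening width is 729 mm.

Two 2045 mm tall posts with a header on top — a door frame. The left jamb is 69 mm wide at x = 0; the right jamb starts at x = 798. The clear opening is 798 − 69 = 729 mm.


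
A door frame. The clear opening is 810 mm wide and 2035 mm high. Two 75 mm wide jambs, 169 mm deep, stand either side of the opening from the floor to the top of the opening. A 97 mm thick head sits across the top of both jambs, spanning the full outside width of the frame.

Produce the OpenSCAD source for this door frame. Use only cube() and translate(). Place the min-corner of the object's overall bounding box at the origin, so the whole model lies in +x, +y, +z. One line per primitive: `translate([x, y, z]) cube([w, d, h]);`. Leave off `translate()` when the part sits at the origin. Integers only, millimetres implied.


cube([75, 169, 2035]);
translate([885, 0, 0]) cube([75, 169, 2035]);
translate([0, 0, 2035]) cube([960, 169, 97]);


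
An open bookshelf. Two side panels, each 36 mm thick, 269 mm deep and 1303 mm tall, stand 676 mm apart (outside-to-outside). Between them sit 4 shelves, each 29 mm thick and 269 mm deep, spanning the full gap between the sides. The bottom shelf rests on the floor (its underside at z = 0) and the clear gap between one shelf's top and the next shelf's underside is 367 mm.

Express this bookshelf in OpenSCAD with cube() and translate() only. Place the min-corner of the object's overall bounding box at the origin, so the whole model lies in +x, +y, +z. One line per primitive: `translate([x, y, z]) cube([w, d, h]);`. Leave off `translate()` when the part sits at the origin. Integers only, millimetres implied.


cube([36, 269, 1303]);
translate([640, 0, 0]) cube([36, 269, 1303]);
translate([36, 0, 0]) cube([604, 269, 29]);
translate([36, 0, 396]) cube([604, 269, 29]);
translate([36, 0, 792]) cube([604, 269, 29]);
translate([36, 0, 1188]) cube([604, 269, 29]);


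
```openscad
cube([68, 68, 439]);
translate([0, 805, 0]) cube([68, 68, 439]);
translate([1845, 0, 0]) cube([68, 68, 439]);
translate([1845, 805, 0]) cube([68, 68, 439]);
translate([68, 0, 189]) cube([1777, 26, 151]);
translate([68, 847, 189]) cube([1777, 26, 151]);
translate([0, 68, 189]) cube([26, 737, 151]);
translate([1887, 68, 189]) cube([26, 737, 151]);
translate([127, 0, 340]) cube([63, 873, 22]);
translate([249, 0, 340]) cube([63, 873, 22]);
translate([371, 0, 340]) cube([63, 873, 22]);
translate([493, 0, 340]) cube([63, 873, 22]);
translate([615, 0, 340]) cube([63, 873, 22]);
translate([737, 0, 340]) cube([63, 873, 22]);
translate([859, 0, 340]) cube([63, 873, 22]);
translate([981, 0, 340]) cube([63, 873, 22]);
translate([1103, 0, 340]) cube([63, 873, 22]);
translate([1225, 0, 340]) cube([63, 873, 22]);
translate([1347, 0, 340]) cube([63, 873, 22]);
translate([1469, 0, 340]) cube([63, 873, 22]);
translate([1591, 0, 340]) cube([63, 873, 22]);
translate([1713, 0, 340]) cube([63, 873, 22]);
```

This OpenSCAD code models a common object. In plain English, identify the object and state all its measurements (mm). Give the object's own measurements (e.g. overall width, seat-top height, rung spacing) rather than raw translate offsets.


A bed frame 1913 mm long (x) by 873 mm wide (y). Four 68×68 mm corner posts, 439 mm tall, at the corners of the footprint. Four rails of 26 mm thickness and 151 mm height run between adjacent posts with their undersides at z = 189 mm, their outer faces flush with the outside of the frame (the two x-running rails run between the posts' inner faces; the two y-running rails run between the posts' inner faces). 14 slats, each 63 mm wide (x) and 22 mm thick, lie across the top of the two x-running rails, running the full 873 mm width of the frame in y; along x they sit between the end posts with a 59 mm gap after the −x posts and between neighbouring slats, leaving 69 mm before the +x posts.


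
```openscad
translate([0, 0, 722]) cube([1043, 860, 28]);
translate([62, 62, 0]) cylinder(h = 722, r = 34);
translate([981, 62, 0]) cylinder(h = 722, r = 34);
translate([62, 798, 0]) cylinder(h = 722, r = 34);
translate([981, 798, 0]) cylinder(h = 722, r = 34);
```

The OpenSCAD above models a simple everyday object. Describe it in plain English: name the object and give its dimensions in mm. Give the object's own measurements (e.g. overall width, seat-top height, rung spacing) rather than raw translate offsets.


A rectangular dining table. The top is 1043×860×28 mm with its upper surface at z = 750 mm. It stands on four round legs of 68 mm diameter, each leg's bounding box inset 28 mm from the nearest pair of top edges, running from the floor to the underside of the top.


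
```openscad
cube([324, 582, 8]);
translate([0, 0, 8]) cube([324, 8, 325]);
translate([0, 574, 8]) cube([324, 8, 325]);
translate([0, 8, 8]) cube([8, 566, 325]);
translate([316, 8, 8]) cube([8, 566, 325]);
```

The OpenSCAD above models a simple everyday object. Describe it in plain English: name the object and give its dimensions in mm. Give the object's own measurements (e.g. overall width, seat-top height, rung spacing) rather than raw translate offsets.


An open-topped rectangular box: outside dimensions 324×582×333 mm, with a uniform wall and base thickness of 8 mm. The base is a full 324×582 slab on the floor; four walls sit on top of the base. The front and back walls (the −y and +y sides) span the full width; the two side walls fit between them.


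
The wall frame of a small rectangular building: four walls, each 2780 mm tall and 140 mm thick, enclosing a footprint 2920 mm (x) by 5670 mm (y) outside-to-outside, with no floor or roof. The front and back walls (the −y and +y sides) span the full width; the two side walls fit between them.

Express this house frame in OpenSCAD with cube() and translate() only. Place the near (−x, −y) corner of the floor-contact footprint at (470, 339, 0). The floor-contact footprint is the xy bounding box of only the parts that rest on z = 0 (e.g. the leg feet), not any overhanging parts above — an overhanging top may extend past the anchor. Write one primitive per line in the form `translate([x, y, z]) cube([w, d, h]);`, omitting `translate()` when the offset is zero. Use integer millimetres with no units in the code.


translate([470, 339, 0]) cube([2920, 140, 2780]);
translate([470, 5869, 0]) cube([2920, 140, 2780]);
translate([470, 479, 0]) cube([140, 5390, 2780]);
translate([3250, 479, 0]) cube([140, 5390, 2780]);


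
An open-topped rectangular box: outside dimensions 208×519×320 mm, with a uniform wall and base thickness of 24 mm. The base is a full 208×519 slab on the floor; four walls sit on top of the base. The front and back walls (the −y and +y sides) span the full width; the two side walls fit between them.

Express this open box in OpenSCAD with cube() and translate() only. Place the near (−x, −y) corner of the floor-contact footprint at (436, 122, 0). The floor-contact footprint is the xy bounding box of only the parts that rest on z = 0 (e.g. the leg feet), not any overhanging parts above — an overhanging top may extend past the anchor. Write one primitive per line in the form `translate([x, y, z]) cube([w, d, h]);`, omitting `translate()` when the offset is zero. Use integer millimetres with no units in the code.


translate([436, 122, 0]) cube([208, 519, 24]);
translate([436, 122, 24]) cube([208, 24, 296]);
translate([436, 617, 24]) cube([208, 24, 296]);
translate([436, 146, 24]) cube([24, 471, 296]);
translate([620, 146, 24]) cube([24, 471, 296]);


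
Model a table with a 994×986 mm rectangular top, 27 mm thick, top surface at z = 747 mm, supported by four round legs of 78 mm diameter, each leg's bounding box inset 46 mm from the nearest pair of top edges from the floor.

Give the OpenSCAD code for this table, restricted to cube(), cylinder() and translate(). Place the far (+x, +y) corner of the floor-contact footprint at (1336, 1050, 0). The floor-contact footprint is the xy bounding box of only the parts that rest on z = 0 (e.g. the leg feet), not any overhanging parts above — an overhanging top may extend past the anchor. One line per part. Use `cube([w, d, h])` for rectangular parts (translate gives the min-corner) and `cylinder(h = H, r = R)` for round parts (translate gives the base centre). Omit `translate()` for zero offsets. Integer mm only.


translate([388, 110, 720]) cube([994, 986, 27]);
translate([473, 195, 0]) cylinder(h = 720, r = 39);
translate([1297, 195, 0]) cylinder(h = 720, r = 39);
translate([473, 1011, 0]) cylinder(h = 720, r = 39);
translate([1297, 1011, 0]) cylinder(h = 720, r = 39);


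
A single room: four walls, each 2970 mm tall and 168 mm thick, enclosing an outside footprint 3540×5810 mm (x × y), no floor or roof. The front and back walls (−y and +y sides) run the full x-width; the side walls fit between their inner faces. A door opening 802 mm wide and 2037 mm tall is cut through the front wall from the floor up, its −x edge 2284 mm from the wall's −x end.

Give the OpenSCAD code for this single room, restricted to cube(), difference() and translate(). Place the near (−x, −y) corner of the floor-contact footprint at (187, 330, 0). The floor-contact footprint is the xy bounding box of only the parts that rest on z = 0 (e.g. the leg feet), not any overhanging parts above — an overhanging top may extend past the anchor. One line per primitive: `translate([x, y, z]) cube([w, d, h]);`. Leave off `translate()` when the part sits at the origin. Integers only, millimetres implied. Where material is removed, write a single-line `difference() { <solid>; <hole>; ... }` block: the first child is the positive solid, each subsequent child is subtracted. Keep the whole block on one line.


difference() { translate([187, 330, 0]) cube([3540, 168, 2970]); translate([2471, 330, 0]) cube([802, 168, 2037]); }
translate([187, 5972, 0]) cube([3540, 168, 2970]);
translate([187, 498, 0]) cube([168, 5474, 2970]);
translate([3559, 498, 0]) cube([168, 5474, 2970]);


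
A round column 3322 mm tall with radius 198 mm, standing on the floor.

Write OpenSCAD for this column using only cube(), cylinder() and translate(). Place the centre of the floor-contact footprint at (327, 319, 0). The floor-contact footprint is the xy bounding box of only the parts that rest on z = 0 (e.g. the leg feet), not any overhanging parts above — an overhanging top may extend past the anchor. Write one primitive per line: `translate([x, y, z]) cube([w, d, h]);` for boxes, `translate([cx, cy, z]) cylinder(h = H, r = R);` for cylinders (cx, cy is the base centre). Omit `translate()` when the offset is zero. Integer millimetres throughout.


translate([327, 319, 0]) cylinder(h = 3322, r = 198);


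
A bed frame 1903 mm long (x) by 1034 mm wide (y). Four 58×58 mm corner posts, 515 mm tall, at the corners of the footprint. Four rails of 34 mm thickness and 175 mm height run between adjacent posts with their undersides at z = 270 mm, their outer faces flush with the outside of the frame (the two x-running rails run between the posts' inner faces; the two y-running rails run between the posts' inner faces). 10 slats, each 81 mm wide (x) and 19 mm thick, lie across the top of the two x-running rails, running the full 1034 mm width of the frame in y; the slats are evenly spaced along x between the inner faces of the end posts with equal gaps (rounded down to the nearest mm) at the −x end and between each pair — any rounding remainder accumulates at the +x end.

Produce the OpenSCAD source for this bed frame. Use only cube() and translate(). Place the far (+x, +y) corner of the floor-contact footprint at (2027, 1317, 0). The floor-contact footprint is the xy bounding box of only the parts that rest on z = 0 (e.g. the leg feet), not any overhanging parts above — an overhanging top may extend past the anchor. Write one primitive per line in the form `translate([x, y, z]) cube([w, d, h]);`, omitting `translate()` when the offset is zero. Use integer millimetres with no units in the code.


translate([124, 283, 0]) cube([58, 58, 515]);
translate([124, 1259, 0]) cube([58, 58, 515]);
translate([1969, 283, 0]) cube([58, 58, 515]);
translate([1969, 1259, 0]) cube([58, 58, 515]);
translate([182, 283, 270]) cube([1787, 34, 175]);
translate([182, 1283, 270]) cube([1787, 34, 175]);
translate([124, 341, 270]) cube([34, 918, 175]);
translate([1993, 341, 270]) cube([34, 918, 175]);
translate([270, 283, 445]) cube([81, 1034, 19]);
translate([439, 283, 445]) cube([81, 1034, 19]);
translate([608, 283, 445]) cube([81, 1034, 19]);
translate([777, 283, 445]) cube([81, 1034, 19]);
translate([946, 283, 445]) cube([81, 1034, 19]);
translate([1115, 283, 445]) cube([81, 1034, 19]);
translate([1284, 283, 445]) cube([81, 1034, 19]);
translate([1453, 283, 445]) cube([81, 1034, 19]);
translate([1622, 283, 445]) cube([81, 1034, 19]);
translate([1791, 283, 445]) cube([81, 1034, 19]);


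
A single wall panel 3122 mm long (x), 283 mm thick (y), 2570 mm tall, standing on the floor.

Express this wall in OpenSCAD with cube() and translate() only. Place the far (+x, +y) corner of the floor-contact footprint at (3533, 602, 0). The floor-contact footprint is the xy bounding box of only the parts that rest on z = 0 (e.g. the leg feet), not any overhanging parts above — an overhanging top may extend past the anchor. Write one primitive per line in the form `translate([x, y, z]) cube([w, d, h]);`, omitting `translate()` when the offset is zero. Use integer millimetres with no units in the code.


translate([411, 319, 0]) cube([3122, 283, 2570]);


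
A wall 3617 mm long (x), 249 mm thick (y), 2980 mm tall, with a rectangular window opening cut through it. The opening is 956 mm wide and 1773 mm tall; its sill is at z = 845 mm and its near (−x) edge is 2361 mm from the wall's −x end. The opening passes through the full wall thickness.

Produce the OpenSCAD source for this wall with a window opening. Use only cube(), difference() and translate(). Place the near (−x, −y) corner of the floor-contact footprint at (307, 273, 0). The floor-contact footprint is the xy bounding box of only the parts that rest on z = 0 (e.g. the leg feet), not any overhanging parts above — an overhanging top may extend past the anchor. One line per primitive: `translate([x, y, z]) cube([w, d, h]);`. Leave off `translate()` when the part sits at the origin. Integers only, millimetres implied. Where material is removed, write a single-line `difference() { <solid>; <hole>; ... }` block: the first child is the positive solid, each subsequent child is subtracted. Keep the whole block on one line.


difference() { translate([307, 273, 0]) cube([3617, 249, 2980]); translate([2668, 273, 845]) cube([956, 249, 1773]); }


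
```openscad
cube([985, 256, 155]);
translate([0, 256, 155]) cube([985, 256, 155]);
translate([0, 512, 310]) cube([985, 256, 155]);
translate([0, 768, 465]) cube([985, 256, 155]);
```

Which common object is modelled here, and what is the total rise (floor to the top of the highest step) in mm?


A staircase. The total rise is 620 mm.

4 identical blocks, each offset up and back from the previous — a staircase. Each step is 155 mm tall and there are 4 of them, so the total rise is 4 × 155 = 620 mm.


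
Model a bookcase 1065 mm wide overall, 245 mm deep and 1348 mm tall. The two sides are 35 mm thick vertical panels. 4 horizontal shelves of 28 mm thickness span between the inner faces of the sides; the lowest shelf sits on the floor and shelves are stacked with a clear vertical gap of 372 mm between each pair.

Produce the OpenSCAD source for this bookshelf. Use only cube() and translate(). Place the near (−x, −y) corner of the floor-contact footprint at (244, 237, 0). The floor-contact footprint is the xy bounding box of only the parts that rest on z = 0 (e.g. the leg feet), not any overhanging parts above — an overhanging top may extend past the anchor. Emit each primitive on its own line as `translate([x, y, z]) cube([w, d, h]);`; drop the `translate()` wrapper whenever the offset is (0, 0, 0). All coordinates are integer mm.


translate([244, 237, 0]) cube([35, 245, 1348]);
translate([1274, 237, 0]) cube([35, 245, 1348]);
translate([279, 237, 0]) cube([995, 245, 28]);
translate([279, 237, 400]) cube([995, 245, 28]);
translate([279, 237, 800]) cube([995, 245, 28]);
translate([279, 237, 1200]) cube([995, 245, 28]);


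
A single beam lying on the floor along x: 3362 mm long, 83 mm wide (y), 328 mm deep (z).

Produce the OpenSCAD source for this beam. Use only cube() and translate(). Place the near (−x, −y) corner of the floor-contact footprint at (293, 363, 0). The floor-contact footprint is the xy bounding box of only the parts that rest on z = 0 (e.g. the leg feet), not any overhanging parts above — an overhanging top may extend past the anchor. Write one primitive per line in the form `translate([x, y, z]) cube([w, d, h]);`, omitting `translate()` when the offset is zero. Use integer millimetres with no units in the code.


translate([293, 363, 0]) cube([3362, 83, 328]);


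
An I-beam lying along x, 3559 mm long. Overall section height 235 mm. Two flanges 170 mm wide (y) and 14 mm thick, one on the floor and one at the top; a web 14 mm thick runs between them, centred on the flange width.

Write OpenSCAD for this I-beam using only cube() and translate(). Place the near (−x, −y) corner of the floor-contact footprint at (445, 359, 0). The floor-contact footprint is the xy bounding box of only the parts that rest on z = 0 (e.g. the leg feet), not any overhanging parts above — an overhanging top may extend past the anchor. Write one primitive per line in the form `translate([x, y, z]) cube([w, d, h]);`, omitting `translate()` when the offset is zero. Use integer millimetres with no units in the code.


translate([445, 359, 0]) cube([3559, 170, 14]);
translate([445, 437, 14]) cube([3559, 14, 207]);
translate([445, 359, 221]) cube([3559, 170, 14]);


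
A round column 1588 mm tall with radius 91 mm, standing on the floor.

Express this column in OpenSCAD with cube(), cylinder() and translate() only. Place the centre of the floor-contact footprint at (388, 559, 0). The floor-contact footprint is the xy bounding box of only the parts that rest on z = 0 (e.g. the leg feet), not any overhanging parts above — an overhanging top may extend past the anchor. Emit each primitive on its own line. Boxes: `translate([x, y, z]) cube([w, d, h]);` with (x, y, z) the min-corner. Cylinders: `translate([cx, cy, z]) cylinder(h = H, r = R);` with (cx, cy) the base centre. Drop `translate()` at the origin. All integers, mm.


translate([388, 559, 0]) cylinder(h = 1588, r = 91);


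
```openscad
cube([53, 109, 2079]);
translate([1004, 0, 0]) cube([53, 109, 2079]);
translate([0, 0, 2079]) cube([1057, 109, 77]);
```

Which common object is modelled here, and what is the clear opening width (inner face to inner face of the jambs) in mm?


A door frame. The clear opening width is 951 mm.

Two 2079 mm tall posts with a header on top — a door frame. The left jamb is 53 mm wide at x = 0; the right jamb starts at x = 1004. The clear opening is 1004 − 53 = 951 mm.


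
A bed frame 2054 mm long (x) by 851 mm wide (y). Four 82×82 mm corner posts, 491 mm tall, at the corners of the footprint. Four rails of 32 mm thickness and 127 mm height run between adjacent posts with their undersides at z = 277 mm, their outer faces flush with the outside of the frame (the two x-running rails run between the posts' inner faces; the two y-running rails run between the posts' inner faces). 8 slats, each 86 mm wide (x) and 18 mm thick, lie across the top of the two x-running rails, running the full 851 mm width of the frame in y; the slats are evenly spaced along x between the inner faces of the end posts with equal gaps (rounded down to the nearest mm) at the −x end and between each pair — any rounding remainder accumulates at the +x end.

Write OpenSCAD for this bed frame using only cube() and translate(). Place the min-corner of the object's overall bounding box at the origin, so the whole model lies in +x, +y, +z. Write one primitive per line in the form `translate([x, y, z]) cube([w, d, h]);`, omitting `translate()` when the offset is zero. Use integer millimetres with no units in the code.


// slat z = rail_z + rail_h = 277 + 127 = 404
// slat gap = ⌊(1890 − 8·86) / 9⌋ = 133
cube([82, 82, 491]);
translate([0, 769, 0]) cube([82, 82, 491]);
translate([1972, 0, 0]) cube([82, 82, 491]);
translate([1972, 769, 0]) cube([82, 82, 491]);
translate([82, 0, 277]) cube([1890, 32, 127]);
translate([82, 819, 277]) cube([1890, 32, 127]);
translate([0, 82, 277]) cube([32, 687, 127]);
translate([2022, 82, 277]) cube([32, 687, 127]);
translate([215, 0, 404]) cube([86, 851, 18]);
translate([434, 0, 404]) cube([86, 851, 18]);
translate([653, 0, 404]) cube([86, 851, 18]);
translate([872, 0, 404]) cube([86, 851, 18]);
translate([1091, 0, 404]) cube([86, 851, 18]);
translate([1310, 0, 404]) cube([86, 851, 18]);
translate([1529, 0, 404]) cube([86, 851, 18]);
translate([1748, 0, 404]) cube([86, 851, 18]);


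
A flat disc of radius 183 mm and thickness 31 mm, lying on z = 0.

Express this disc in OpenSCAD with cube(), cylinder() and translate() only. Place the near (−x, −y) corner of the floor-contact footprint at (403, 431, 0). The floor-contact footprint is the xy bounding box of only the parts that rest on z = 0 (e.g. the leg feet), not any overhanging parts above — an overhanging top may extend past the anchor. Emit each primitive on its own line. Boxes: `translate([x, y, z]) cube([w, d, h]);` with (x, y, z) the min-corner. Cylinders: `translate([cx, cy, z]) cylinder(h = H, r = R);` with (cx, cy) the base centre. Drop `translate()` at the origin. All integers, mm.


translate([586, 614, 0]) cylinder(h = 31, r = 183);
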